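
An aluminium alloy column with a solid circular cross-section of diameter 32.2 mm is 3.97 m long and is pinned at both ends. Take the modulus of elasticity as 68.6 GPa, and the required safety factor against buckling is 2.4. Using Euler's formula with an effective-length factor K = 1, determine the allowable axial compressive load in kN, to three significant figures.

I = πd⁴/64 = π×32.2⁴/64 = 52770 mm⁴.
Effective length L_e = KL = 1×3.97 m = 3970 mm.
Euler critical load P_cr = π²EI/L_e² = π²×68600×52770/3970² = 2267 N.
P_allow = P_cr/n = 2267/2.4 = 944.6 N.

P_allow = 0.945 kN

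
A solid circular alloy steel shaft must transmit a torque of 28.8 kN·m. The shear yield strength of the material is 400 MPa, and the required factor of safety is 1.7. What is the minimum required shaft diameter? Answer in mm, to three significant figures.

d = 85.4 mm

Allowable shear stress τ_allow = 400/1.7 = 235.3 MPa.
For a solid shaft τ = 16T/(πd³), so d³ = 16T/(π τ_allow) = 16×2.8800×10^7/(π×235.3) = 623400 mm³.
d = (623400)^(1/3) = 85.42 mm.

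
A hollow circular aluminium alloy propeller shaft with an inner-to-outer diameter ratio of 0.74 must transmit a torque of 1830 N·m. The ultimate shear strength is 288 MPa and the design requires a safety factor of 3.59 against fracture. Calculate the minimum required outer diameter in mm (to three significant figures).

d_o = 55.0 mm

τ_allow = 288/3.59 = 80.22 MPa.
For a hollow shaft τ = 16T/[πd_o³(1−k⁴)] with k = 0.74, so 1−k⁴ = 0.7001.
d_o³ = 16T/[π τ_allow (1−k⁴)] = 16×1830000/(π×80.22×0.7001) = 165900 mm³.
d_o = 54.95 mm.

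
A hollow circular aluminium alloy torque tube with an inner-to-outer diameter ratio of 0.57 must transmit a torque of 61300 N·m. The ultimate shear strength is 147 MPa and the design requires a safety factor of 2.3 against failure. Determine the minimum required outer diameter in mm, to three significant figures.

d_o = 176 mm

τ_allow = 147/2.3 = 63.91 MPa.
For a hollow shaft τ = 16T/[πd_o³(1−k⁴)] with k = 0.57, so 1−k⁴ = 0.8944.
d_o³ = 16T/[π τ_allow (1−k⁴)] = 16×6.1300×10^7/(π×63.91×0.8944) = 5.461×10^6 mm³.
d_o = 176.1 mm.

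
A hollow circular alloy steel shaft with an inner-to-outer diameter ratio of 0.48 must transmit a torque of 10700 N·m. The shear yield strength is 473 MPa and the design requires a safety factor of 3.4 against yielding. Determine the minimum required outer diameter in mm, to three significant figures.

d_o = 74.5 mm

τ_allow = 473/3.4 = 139.1 MPa.
For a hollow shaft τ = 16T/[πd_o³(1−k⁴)] with k = 0.48, so 1−k⁴ = 0.9469.
d_o³ = 16T/[π τ_allow (1−k⁴)] = 16×1.0700×10^7/(π×139.1×0.9469) = 413700 mm³.
d_o = 74.51 mm.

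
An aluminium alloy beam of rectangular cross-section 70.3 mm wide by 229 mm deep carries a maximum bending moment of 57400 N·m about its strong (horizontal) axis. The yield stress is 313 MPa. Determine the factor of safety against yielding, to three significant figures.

n = 3.35

Section modulus S = bh²/6 = 70.3×229²/6 = 614400 mm³.
σ = M/S = 5.7400×10^7/614400 = 93.42 MPa.
n = 313/93.42 = 3.350.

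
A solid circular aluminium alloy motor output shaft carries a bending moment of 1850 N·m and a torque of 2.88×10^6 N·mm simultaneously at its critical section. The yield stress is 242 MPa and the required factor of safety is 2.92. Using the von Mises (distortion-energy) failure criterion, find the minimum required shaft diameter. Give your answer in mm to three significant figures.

σ_allow = σ_y/n = 242/2.92 = 82.88 MPa.
For a solid shaft σ_b = 32M/(πd³) and τ = 16T/(πd³), so the von Mises stress is σ' = (16/πd³)·√(4M²+3T²).
√(4M²+3T²) = √(4×(1.850×10^6)² + 3×(2.880×10^6)²) = 6.211×10^6 N·mm.
d³ = 16×6.211×10^6/(π×82.88) = 381700 mm³.
d = 72.54 mm.

d = 72.5 mm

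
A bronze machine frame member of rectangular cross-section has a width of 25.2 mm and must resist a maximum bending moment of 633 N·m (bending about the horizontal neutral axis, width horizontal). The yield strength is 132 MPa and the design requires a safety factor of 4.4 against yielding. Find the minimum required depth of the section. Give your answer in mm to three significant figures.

σ_allow = 132/4.4 = 30.00 MPa.
For a rectangular section σ = 6M/(bh²), so h² = 6M/(b σ_allow) = 6×633000/(25.2×30.00) = 5024 mm².
h = 70.88 mm.

h = 70.9 mm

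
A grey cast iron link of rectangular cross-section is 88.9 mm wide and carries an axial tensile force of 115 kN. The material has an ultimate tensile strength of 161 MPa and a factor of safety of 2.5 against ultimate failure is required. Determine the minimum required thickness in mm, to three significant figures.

t = 20.1 mm

σ_allow = 161/2.5 = 64.40 MPa.
Required area A = F/σ_allow = 115000/64.40 = 1786 mm².
t = A/w = 1786/88.9 = 20.09 mm.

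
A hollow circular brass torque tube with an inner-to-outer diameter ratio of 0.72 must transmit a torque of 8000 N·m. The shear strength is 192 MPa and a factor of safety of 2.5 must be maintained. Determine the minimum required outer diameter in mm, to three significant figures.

τ_allow = 192/2.5 = 76.80 MPa.
For a hollow shaft τ = 16T/[πd_o³(1−k⁴)] with k = 0.72, so 1−k⁴ = 0.7313.
d_o³ = 16T/[π τ_allow (1−k⁴)] = 16×8000000/(π×76.80×0.7313) = 725500 mm³.
d_o = 89.85 mm.

d_o = 89.9 mm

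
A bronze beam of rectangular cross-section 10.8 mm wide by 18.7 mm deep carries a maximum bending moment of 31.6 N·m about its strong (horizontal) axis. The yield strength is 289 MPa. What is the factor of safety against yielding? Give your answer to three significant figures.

Section modulus S = bh²/6 = 10.8×18.7²/6 = 629.4 mm³.
σ = M/S = 31600/629.4 = 50.20 MPa.
n = 289/50.20 = 5.757.

n = 5.76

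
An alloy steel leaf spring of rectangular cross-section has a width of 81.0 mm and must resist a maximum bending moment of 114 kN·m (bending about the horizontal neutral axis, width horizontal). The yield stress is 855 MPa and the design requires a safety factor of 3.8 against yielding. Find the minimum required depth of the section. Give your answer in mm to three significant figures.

h = 194 mm

σ_allow = 855/3.8 = 225.0 MPa.
For a rectangular section σ = 6M/(bh²), so h² = 6M/(b σ_allow) = 6×1.1400×10^8/(81.0×225.0) = 37530 mm².
h = 193.7 mm.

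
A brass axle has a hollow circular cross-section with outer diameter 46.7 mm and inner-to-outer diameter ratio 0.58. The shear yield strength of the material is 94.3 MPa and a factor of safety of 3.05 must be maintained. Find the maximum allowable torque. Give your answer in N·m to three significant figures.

T_allow = 548 N·m

τ_allow = 94.3/3.05 = 30.92 MPa.
For a hollow shaft T_allow = τ_allow·πd_o³(1−k⁴)/16 with 1−k⁴ = 0.8868, so πd_o³(1−k⁴)/16 = 17730 mm³.
T_allow = 30.92×17730 = 548300 N·mm = 548.3 N·m.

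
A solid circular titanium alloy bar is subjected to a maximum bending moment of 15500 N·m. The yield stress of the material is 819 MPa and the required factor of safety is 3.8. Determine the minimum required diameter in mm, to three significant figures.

σ_allow = 819/3.8 = 215.5 MPa.
For a solid circular section σ = 32M/(πd³), so d³ = 32M/(π σ_allow) = 32×1.5500×10^7/(π×215.5) = 732500 mm³.
d = 90.15 mm.

d = 90.1 mm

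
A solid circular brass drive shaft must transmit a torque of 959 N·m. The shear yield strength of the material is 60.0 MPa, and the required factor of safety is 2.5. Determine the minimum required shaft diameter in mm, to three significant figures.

Allowable shear stress τ_allow = 60.0/2.5 = 24.00 MPa.
For a solid shaft τ = 16T/(πd³), so d³ = 16T/(π τ_allow) = 16×959000/(π×24.00) = 203500 mm³.
d = (203500)^(1/3) = 58.82 mm.

d = 58.8 mm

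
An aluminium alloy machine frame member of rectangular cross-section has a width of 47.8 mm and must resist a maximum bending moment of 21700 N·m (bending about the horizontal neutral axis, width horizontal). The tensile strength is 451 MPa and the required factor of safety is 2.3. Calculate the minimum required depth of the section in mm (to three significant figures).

σ_allow = 451/2.3 = 196.1 MPa.
For a rectangular section σ = 6M/(bh²), so h² = 6M/(b σ_allow) = 6×2.1700×10^7/(47.8×196.1) = 13890 mm².
h = 117.9 mm.

h = 118 mm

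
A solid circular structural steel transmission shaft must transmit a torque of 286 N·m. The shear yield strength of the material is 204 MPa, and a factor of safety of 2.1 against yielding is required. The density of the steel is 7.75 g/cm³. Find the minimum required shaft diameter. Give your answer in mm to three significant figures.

d = 24.7 mm

Allowable shear stress τ_allow = 204/2.1 = 97.14 MPa.
For a solid shaft τ = 16T/(πd³), so d³ = 16T/(π τ_allow) = 16×286000/(π×97.14) = 14990 mm³.
d = (14990)^(1/3) = 24.66 mm.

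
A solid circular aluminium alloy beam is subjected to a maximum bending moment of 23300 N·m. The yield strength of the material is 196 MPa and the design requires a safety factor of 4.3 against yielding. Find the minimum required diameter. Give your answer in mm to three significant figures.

d = 173 mm

σ_allow = 196/4.3 = 45.58 MPa.
For a solid circular section σ = 32M/(πd³), so d³ = 32M/(π σ_allow) = 32×2.3300×10^7/(π×45.58) = 5.207×10^6 mm³.
d = 173.3 mm.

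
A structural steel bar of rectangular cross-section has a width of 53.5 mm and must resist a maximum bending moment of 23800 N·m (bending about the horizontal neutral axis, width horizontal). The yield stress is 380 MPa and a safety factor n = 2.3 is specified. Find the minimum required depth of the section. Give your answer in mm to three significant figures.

σ_allow = 380/2.3 = 165.2 MPa.
For a rectangular section σ = 6M/(bh²), so h² = 6M/(b σ_allow) = 6×2.3800×10^7/(53.5×165.2) = 16160 mm².
h = 127.1 mm.

h = 127 mm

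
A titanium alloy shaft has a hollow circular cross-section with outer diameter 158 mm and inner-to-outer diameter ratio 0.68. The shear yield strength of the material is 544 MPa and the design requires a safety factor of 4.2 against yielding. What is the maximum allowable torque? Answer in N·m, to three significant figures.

T_allow = 78900 N·m

τ_allow = 544/4.2 = 129.5 MPa.
For a hollow shaft T_allow = τ_allow·πd_o³(1−k⁴)/16 with 1−k⁴ = 0.7862, so πd_o³(1−k⁴)/16 = 608900 mm³.
T_allow = 129.5×608900 = 7.886×10^7 N·mm = 78860 N·m.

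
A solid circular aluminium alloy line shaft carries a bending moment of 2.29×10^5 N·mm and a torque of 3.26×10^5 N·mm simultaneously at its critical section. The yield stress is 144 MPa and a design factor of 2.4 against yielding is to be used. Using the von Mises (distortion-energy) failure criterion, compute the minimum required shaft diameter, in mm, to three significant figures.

σ_allow = σ_y/n = 144/2.4 = 60.00 MPa.
For a solid shaft σ_b = 32M/(πd³) and τ = 16T/(πd³), so the von Mises stress is σ' = (16/πd³)·√(4M²+3T²).
√(4M²+3T²) = √(4×(229000)² + 3×(326000)²) = 727000 N·mm.
d³ = 16×727000/(π×60.00) = 61710 mm³.
d = 39.52 mm.

d = 39.5 mm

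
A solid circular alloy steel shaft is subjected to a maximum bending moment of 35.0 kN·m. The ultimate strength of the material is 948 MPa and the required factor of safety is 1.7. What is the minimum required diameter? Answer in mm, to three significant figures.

d = 86.1 mm

σ_allow = 948/1.7 = 557.6 MPa.
For a solid circular section σ = 32M/(πd³), so d³ = 32M/(π σ_allow) = 32×3.5000×10^7/(π×557.6) = 639300 mm³.
d = 86.15 mm.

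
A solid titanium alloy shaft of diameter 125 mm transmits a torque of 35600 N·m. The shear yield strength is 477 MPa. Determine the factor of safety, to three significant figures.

n = 5.14

τ = 16T/(πd³) = 16×3.5600×10^7/(π×125³) = 92.83 MPa.
n = τ_limit/τ = 477/92.83 = 5.138.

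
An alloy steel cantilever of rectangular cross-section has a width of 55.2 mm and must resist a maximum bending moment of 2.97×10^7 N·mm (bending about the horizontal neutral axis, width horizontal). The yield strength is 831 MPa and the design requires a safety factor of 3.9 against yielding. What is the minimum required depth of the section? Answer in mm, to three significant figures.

h = 123 mm

σ_allow = 831/3.9 = 213.1 MPa.
For a rectangular section σ = 6M/(bh²), so h² = 6M/(b σ_allow) = 6×2.9700×10^7/(55.2×213.1) = 15150 mm².
h = 123.1 mm.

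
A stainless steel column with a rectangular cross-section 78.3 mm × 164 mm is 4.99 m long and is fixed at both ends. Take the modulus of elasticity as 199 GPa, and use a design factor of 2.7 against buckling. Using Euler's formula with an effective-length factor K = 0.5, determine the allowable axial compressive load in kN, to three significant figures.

Buckling occurs about the weak axis: I_min = h·b³/12 = 164×78.3³/12 = 6.561×10^6 mm⁴ (b = 78.3 mm is the smaller dimension).
Effective length L_e = KL = 0.5×4.99 m = 2495 mm.
Euler critical load P_cr = π²EI/L_e² = π²×199000×6.561×10^6/2495² = 2.070×10^6 N.
P_allow = P_cr/n = 2.070×10^6/2.7 = 766600 N.

P_allow = 767 kN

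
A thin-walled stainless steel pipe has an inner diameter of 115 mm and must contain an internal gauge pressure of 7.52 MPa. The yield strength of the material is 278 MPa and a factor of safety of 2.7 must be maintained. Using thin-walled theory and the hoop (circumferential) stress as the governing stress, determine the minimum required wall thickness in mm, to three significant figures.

σ_allow = 278/2.7 = 103.0 MPa.
Hoop stress σ_h = pD/(2t), so t = pD/(2σ_allow) = 7.52×115/(2×103.0) = 4.200 mm.

t = 4.20 mm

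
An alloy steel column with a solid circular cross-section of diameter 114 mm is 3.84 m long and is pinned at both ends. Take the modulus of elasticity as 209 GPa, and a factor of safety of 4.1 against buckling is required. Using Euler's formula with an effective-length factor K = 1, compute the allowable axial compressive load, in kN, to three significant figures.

P_allow = 283 kN

I = πd⁴/64 = π×114⁴/64 = 8.291×10^6 mm⁴.
Effective length L_e = KL = 1×3.84 m = 3840 mm.
Euler critical load P_cr = π²EI/L_e² = π²×209000×8.291×10^6/3840² = 1.160×10^6 N.
P_allow = P_cr/n = 1.160×10^6/4.1 = 282900 N.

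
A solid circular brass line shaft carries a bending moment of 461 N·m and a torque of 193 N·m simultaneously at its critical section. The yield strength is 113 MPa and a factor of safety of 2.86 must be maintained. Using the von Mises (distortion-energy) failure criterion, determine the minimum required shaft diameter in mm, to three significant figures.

σ_allow = σ_y/n = 113/2.86 = 39.51 MPa.
For a solid shaft σ_b = 32M/(πd³) and τ = 16T/(πd³), so the von Mises stress is σ' = (16/πd³)·√(4M²+3T²).
√(4M²+3T²) = √(4×(461000)² + 3×(193000)²) = 980700 N·mm.
d³ = 16×980700/(π×39.51) = 126400 mm³.
d = 50.19 mm.

d = 50.2 mm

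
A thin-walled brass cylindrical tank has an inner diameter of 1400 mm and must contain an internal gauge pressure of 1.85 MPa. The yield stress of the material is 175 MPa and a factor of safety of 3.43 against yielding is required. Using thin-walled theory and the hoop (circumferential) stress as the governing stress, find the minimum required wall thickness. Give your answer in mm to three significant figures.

t = 25.4 mm

σ_allow = 175/3.43 = 51.02 MPa.
Hoop stress σ_h = pD/(2t), so t = pD/(2σ_allow) = 1.85×1400/(2×51.02) = 25.38 mm.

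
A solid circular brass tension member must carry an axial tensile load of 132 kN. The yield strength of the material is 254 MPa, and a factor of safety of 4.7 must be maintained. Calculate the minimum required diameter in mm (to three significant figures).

d = 55.8 mm

Allowable stress σ_allow = 254/4.7 = 54.04 MPa.
Required area A = F/σ_allow = 132000/54.04 = 2443 mm².
A = πd²/4 → d = √(4A/π) = 55.77 mm.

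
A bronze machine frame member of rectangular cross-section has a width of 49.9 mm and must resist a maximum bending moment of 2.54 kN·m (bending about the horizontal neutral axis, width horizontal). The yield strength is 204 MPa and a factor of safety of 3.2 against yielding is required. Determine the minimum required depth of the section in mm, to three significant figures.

h = 69.2 mm

σ_allow = 204/3.2 = 63.75 MPa.
For a rectangular section σ = 6M/(bh²), so h² = 6M/(b σ_allow) = 6×2540000/(49.9×63.75) = 4791 mm².
h = 69.22 mm.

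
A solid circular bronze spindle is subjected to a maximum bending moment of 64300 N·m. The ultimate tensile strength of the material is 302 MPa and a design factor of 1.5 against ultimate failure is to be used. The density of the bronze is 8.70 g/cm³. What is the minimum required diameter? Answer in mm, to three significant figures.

σ_allow = 302/1.5 = 201.3 MPa.
For a solid circular section σ = 32M/(πd³), so d³ = 32M/(π σ_allow) = 32×6.4300×10^7/(π×201.3) = 3.253×10^6 mm³.
d = 148.2 mm.

d = 148 mm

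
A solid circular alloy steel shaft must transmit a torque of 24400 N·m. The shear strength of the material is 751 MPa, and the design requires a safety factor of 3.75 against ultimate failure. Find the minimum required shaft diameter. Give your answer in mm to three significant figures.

d = 85.3 mm

Allowable shear stress τ_allow = 751/3.75 = 200.3 MPa.
For a solid shaft τ = 16T/(πd³), so d³ = 16T/(π τ_allow) = 16×2.4400×10^7/(π×200.3) = 620500 mm³.
d = (620500)^(1/3) = 85.29 mm.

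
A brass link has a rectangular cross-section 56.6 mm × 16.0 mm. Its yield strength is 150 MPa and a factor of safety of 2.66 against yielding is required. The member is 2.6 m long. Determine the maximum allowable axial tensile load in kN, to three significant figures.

F_allow = 51.1 kN

σ_allow = 150/2.66 = 56.39 MPa.
A = 56.6×16.0 = 905.6 mm².
F_allow = σ_allow × A = 56.39×905.6 = 51070 N.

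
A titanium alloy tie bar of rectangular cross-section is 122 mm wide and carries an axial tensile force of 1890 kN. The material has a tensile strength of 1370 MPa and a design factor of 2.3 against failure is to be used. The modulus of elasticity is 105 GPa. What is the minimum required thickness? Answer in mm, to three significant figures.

σ_allow = 1370/2.3 = 595.7 MPa.
Required area A = F/σ_allow = 1890000/595.7 = 3173 mm².
t = A/w = 3173/122 = 26.01 mm.

t = 26.0 mm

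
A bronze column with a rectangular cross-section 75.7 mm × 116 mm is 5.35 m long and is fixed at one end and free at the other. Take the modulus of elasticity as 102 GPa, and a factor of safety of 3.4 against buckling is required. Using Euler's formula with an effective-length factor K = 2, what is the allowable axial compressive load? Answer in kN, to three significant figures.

P_allow = 10.8 kN

Buckling occurs about the weak axis: I_min = h·b³/12 = 116×75.7³/12 = 4.193×10^6 mm⁴ (b = 75.7 mm is the smaller dimension).
Effective length L_e = KL = 2×5.35 m = 10700 mm.
Euler critical load P_cr = π²EI/L_e² = π²×102000×4.193×10^6/10700² = 36870 N.
P_allow = P_cr/n = 36870/3.4 = 10840 N.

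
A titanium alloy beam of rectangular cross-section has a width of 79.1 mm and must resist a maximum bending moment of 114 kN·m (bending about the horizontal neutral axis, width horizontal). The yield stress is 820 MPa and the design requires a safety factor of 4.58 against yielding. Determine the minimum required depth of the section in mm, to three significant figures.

σ_allow = 820/4.58 = 179.0 MPa.
For a rectangular section σ = 6M/(bh²), so h² = 6M/(b σ_allow) = 6×1.1400×10^8/(79.1×179.0) = 48300 mm².
h = 219.8 mm.

h = 220 mm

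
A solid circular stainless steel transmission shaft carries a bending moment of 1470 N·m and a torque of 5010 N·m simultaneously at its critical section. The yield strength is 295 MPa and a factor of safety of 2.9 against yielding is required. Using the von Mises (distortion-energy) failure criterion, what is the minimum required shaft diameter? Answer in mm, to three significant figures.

d = 77.1 mm

σ_allow = σ_y/n = 295/2.9 = 101.7 MPa.
For a solid shaft σ_b = 32M/(πd³) and τ = 16T/(πd³), so the von Mises stress is σ' = (16/πd³)·√(4M²+3T²).
√(4M²+3T²) = √(4×(1.470×10^6)² + 3×(5.010×10^6)²) = 9.162×10^6 N·mm.
d³ = 16×9.162×10^6/(π×101.7) = 458700 mm³.
d = 77.12 mm.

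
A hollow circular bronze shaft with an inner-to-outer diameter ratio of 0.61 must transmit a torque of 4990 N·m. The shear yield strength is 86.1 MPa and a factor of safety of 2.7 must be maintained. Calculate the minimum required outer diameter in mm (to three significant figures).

d_o = 97.4 mm

τ_allow = 86.1/2.7 = 31.89 MPa.
For a hollow shaft τ = 16T/[πd_o³(1−k⁴)] with k = 0.61, so 1−k⁴ = 0.8615.
d_o³ = 16T/[π τ_allow (1−k⁴)] = 16×4990000/(π×31.89×0.8615) = 925000 mm³.
d_o = 97.44 mm.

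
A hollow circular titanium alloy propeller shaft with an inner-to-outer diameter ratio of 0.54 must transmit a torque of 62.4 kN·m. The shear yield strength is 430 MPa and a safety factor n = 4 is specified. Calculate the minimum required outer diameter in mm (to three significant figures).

d_o = 148 mm

τ_allow = 430/4 = 107.5 MPa.
For a hollow shaft τ = 16T/[πd_o³(1−k⁴)] with k = 0.54, so 1−k⁴ = 0.9150.
d_o³ = 16T/[π τ_allow (1−k⁴)] = 16×6.2400×10^7/(π×107.5×0.9150) = 3.231×10^6 mm³.
d_o = 147.8 mm.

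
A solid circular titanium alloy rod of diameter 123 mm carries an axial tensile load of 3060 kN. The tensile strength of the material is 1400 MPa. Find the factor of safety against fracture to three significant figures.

A = πd²/4 = 11880 mm².
σ = F/A = 3060000/11880 = 257.5 MPa.
n = 1400/257.5 = 5.436.

n = 5.44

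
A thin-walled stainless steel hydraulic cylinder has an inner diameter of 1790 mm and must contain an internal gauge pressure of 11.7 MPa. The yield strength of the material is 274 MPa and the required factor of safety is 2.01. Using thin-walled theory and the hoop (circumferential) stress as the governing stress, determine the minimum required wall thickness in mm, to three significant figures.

σ_allow = 274/2.01 = 136.3 MPa.
Hoop stress σ_h = pD/(2t), so t = pD/(2σ_allow) = 11.7×1790/(2×136.3) = 76.82 mm.

t = 76.8 mm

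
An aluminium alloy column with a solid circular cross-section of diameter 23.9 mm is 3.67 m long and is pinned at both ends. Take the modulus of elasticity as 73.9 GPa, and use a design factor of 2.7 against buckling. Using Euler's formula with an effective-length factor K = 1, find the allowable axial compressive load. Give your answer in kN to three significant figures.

I = πd⁴/64 = π×23.9⁴/64 = 16020 mm⁴.
Effective length L_e = KL = 1×3.67 m = 3670 mm.
Euler critical load P_cr = π²EI/L_e² = π²×73900×16020/3670² = 867.3 N.
P_allow = P_cr/n = 867.3/2.7 = 321.2 N.

P_allow = 0.321 kN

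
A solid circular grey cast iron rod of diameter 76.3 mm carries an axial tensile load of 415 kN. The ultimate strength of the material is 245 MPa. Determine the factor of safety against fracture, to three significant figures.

n = 2.70

A = πd²/4 = 4572 mm².
σ = F/A = 415000/4572 = 90.76 MPa.
n = 245/90.76 = 2.699.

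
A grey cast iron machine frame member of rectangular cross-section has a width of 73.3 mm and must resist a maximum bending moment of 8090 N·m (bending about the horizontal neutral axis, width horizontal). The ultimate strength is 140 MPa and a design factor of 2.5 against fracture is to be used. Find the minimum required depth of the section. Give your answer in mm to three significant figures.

σ_allow = 140/2.5 = 56.00 MPa.
For a rectangular section σ = 6M/(bh²), so h² = 6M/(b σ_allow) = 6×8090000/(73.3×56.00) = 11830 mm².
h = 108.7 mm.

h = 109 mm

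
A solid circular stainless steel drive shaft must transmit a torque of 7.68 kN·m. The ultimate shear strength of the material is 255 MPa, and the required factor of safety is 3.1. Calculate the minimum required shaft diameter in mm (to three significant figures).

Allowable shear stress τ_allow = 255/3.1 = 82.26 MPa.
For a solid shaft τ = 16T/(πd³), so d³ = 16T/(π τ_allow) = 16×7680000/(π×82.26) = 475500 mm³.
d = (475500)^(1/3) = 78.05 mm.

d = 78.1 mm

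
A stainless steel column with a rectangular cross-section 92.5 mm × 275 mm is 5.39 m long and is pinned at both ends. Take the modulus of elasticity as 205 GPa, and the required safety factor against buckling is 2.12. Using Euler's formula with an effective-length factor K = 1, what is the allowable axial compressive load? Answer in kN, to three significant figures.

Buckling occurs about the weak axis: I_min = h·b³/12 = 275×92.5³/12 = 1.814×10^7 mm⁴ (b = 92.5 mm is the smaller dimension).
Effective length L_e = KL = 1×5.39 m = 5390 mm.
Euler critical load P_cr = π²EI/L_e² = π²×205000×1.814×10^7/5390² = 1.263×10^6 N.
P_allow = P_cr/n = 1.263×10^6/2.12 = 595800 N.

P_allow = 596 kN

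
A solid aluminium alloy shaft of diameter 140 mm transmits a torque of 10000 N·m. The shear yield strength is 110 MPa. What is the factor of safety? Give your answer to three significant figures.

τ = 16T/(πd³) = 16×1.0000×10^7/(π×140³) = 18.56 MPa.
n = τ_limit/τ = 110/18.56 = 5.927.

n = 5.93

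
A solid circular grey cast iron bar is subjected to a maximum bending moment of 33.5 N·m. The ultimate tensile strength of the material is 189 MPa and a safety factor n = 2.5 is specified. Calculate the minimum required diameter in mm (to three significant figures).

d = 16.5 mm

σ_allow = 189/2.5 = 75.60 MPa.
For a solid circular section σ = 32M/(πd³), so d³ = 32M/(π σ_allow) = 32×33500/(π×75.60) = 4514 mm³.
d = 16.53 mm.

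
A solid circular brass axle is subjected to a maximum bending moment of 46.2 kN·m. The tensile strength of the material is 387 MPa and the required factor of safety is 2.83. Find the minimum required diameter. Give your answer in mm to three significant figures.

d = 151 mm

σ_allow = 387/2.83 = 136.7 MPa.
For a solid circular section σ = 32M/(πd³), so d³ = 32M/(π σ_allow) = 32×4.6200×10^7/(π×136.7) = 3.441×10^6 mm³.
d = 151.0 mm.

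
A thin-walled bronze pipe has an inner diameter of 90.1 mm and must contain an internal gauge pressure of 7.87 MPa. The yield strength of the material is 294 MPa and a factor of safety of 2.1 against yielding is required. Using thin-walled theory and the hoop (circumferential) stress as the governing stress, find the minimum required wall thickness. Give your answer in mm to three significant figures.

σ_allow = 294/2.1 = 140.0 MPa.
Hoop stress σ_h = pD/(2t), so t = pD/(2σ_allow) = 7.87×90.1/(2×140.0) = 2.532 mm.

t = 2.53 mm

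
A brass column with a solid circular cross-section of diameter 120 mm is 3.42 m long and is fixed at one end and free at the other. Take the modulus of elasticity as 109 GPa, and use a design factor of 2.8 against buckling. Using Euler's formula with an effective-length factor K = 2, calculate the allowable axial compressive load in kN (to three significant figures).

P_allow = 83.6 kN

I = πd⁴/64 = π×120⁴/64 = 1.018×10^7 mm⁴.
Effective length L_e = KL = 2×3.42 m = 6840 mm.
Euler critical load P_cr = π²EI/L_e² = π²×109000×1.018×10^7/6840² = 234100 N.
P_allow = P_cr/n = 234100/2.8 = 83590 N.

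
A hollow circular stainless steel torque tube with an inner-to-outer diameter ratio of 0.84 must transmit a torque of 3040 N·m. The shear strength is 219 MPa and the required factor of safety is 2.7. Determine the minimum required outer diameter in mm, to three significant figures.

d_o = 72.4 mm

τ_allow = 219/2.7 = 81.11 MPa.
For a hollow shaft τ = 16T/[πd_o³(1−k⁴)] with k = 0.84, so 1−k⁴ = 0.5021.
d_o³ = 16T/[π τ_allow (1−k⁴)] = 16×3040000/(π×81.11×0.5021) = 380100 mm³.
d_o = 72.44 mm.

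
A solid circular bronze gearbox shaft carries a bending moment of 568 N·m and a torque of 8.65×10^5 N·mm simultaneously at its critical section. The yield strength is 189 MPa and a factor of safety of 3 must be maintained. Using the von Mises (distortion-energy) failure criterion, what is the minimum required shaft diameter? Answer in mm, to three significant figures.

σ_allow = σ_y/n = 189/3 = 63.00 MPa.
For a solid shaft σ_b = 32M/(πd³) and τ = 16T/(πd³), so the von Mises stress is σ' = (16/πd³)·√(4M²+3T²).
√(4M²+3T²) = √(4×(568000)² + 3×(865000)²) = 1.880×10^6 N·mm.
d³ = 16×1.880×10^6/(π×63.00) = 152000 mm³.
d = 53.37 mm.

d = 53.4 mm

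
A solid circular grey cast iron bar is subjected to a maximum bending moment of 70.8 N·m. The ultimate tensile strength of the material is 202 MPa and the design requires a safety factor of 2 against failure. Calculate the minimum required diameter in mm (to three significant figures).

d = 19.3 mm

σ_allow = 202/2 = 101.0 MPa.
For a solid circular section σ = 32M/(πd³), so d³ = 32M/(π σ_allow) = 32×70800/(π×101.0) = 7140 mm³.
d = 19.26 mm.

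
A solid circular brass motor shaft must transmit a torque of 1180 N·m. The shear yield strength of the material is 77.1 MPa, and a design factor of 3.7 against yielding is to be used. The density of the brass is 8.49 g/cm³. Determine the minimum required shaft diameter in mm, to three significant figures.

d = 66.1 mm

Allowable shear stress τ_allow = 77.1/3.7 = 20.84 MPa.
For a solid shaft τ = 16T/(πd³), so d³ = 16T/(π τ_allow) = 16×1180000/(π×20.84) = 288400 mm³.
d = (288400)^(1/3) = 66.07 mm.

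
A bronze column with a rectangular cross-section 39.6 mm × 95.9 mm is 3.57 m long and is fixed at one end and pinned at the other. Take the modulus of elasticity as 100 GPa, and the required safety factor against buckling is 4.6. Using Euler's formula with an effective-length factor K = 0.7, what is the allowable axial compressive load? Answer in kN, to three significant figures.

P_allow = 17.1 kN

Buckling occurs about the weak axis: I_min = h·b³/12 = 95.9×39.6³/12 = 496300 mm⁴ (b = 39.6 mm is the smaller dimension).
Effective length L_e = KL = 0.7×3.57 m = 2499 mm.
Euler critical load P_cr = π²EI/L_e² = π²×100000×496300/2499² = 78430 N.
P_allow = P_cr/n = 78430/4.6 = 17050 N.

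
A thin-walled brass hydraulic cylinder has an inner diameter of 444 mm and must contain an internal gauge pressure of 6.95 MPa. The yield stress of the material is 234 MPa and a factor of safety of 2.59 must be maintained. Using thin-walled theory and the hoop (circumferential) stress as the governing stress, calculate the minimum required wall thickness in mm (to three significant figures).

t = 17.1 mm

σ_allow = 234/2.59 = 90.35 MPa.
Hoop stress σ_h = pD/(2t), so t = pD/(2σ_allow) = 6.95×444/(2×90.35) = 17.08 mm.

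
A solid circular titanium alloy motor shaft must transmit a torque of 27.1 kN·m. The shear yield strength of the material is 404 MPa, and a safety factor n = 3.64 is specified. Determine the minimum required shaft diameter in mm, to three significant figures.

d = 108 mm

Allowable shear stress τ_allow = 404/3.64 = 111.0 MPa.
For a solid shaft τ = 16T/(πd³), so d³ = 16T/(π τ_allow) = 16×2.7100×10^7/(π×111.0) = 1.244×10^6 mm³.
d = (1.244×10^6)^(1/3) = 107.5 mm.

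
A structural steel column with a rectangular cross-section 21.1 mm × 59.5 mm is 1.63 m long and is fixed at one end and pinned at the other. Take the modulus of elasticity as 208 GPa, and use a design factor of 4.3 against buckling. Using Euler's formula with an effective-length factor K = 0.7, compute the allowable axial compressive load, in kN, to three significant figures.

Buckling occurs about the weak axis: I_min = h·b³/12 = 59.5×21.1³/12 = 46580 mm⁴ (b = 21.1 mm is the smaller dimension).
Effective length L_e = KL = 0.7×1.63 m = 1141 mm.
Euler critical load P_cr = π²EI/L_e² = π²×208000×46580/1141² = 73450 N.
P_allow = P_cr/n = 73450/4.3 = 17080 N.

P_allow = 17.1 kN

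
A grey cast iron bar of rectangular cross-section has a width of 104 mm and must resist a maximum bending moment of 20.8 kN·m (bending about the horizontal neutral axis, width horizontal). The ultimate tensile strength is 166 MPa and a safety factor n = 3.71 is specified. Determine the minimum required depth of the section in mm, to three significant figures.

h = 164 mm

σ_allow = 166/3.71 = 44.74 MPa.
For a rectangular section σ = 6M/(bh²), so h² = 6M/(b σ_allow) = 6×2.0800×10^7/(104×44.74) = 26820 mm².
h = 163.8 mm.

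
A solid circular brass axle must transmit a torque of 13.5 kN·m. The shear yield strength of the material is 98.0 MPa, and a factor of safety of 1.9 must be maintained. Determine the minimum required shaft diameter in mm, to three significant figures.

d = 110 mm

Allowable shear stress τ_allow = 98.0/1.9 = 51.58 MPa.
For a solid shaft τ = 16T/(πd³), so d³ = 16T/(π τ_allow) = 16×1.3500×10^7/(π×51.58) = 1.333×10^6 mm³.
d = (1.333×10^6)^(1/3) = 110.1 mm.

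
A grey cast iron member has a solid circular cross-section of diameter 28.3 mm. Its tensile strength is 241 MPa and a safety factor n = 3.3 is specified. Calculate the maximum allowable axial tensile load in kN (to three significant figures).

F_allow = 45.9 kN

σ_allow = 241/3.3 = 73.03 MPa.
A = πd²/4 = π×28.3²/4 = 629.0 mm².
F_allow = σ_allow × A = 73.03×629.0 = 45940 N.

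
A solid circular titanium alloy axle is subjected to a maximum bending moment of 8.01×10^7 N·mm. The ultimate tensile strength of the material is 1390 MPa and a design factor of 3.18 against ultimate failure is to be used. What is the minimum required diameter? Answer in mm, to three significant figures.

d = 123 mm

σ_allow = 1390/3.18 = 437.1 MPa.
For a solid circular section σ = 32M/(πd³), so d³ = 32M/(π σ_allow) = 32×8.0100×10^7/(π×437.1) = 1.867×10^6 mm³.
d = 123.1 mm.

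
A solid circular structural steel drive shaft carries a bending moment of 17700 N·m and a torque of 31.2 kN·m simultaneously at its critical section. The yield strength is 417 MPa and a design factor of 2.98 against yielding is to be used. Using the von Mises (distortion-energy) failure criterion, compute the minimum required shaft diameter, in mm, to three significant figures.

σ_allow = σ_y/n = 417/2.98 = 139.9 MPa.
For a solid shaft σ_b = 32M/(πd³) and τ = 16T/(πd³), so the von Mises stress is σ' = (16/πd³)·√(4M²+3T²).
√(4M²+3T²) = √(4×(1.770×10^7)² + 3×(3.120×10^7)²) = 6.460×10^7 N·mm.
d³ = 16×6.460×10^7/(π×139.9) = 2.351×10^6 mm³.
d = 133.0 mm.

d = 133 mm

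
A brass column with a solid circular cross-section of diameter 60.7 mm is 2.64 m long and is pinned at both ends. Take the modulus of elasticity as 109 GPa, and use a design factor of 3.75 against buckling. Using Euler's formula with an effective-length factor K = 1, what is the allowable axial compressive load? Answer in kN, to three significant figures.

I = πd⁴/64 = π×60.7⁴/64 = 666400 mm⁴.
Effective length L_e = KL = 1×2.64 m = 2640 mm.
Euler critical load P_cr = π²EI/L_e² = π²×109000×666400/2640² = 102900 N.
P_allow = P_cr/n = 102900/3.75 = 27430 N.

P_allow = 27.4 kN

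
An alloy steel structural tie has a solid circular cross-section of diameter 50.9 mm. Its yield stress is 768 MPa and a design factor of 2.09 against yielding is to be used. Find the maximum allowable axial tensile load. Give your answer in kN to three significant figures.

σ_allow = 768/2.09 = 367.5 MPa.
A = πd²/4 = π×50.9²/4 = 2035 mm².
F_allow = σ_allow × A = 367.5×2035 = 747700 N.

F_allow = 748 kN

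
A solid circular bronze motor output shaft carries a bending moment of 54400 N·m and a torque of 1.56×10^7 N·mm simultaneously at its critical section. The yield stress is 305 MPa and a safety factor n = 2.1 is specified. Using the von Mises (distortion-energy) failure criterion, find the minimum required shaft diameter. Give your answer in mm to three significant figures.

σ_allow = σ_y/n = 305/2.1 = 145.2 MPa.
For a solid shaft σ_b = 32M/(πd³) and τ = 16T/(πd³), so the von Mises stress is σ' = (16/πd³)·√(4M²+3T²).
√(4M²+3T²) = √(4×(5.440×10^7)² + 3×(1.560×10^7)²) = 1.121×10^8 N·mm.
d³ = 16×1.121×10^8/(π×145.2) = 3.931×10^6 mm³.
d = 157.8 mm.

d = 158 mm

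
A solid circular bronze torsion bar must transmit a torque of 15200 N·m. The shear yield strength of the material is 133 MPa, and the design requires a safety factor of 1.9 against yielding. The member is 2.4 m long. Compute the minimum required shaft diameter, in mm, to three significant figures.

d = 103 mm

Allowable shear stress τ_allow = 133/1.9 = 70.00 MPa.
For a solid shaft τ = 16T/(πd³), so d³ = 16T/(π τ_allow) = 16×1.5200×10^7/(π×70.00) = 1.106×10^6 mm³.
d = (1.106×10^6)^(1/3) = 103.4 mm.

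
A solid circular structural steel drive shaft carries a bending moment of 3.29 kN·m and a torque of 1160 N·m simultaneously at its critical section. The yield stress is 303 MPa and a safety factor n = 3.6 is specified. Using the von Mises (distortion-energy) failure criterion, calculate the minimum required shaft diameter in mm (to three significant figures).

σ_allow = σ_y/n = 303/3.6 = 84.17 MPa.
For a solid shaft σ_b = 32M/(πd³) and τ = 16T/(πd³), so the von Mises stress is σ' = (16/πd³)·√(4M²+3T²).
√(4M²+3T²) = √(4×(3.290×10^6)² + 3×(1.160×10^6)²) = 6.880×10^6 N·mm.
d³ = 16×6.880×10^6/(π×84.17) = 416300 mm³.
d = 74.67 mm.

d = 74.7 mm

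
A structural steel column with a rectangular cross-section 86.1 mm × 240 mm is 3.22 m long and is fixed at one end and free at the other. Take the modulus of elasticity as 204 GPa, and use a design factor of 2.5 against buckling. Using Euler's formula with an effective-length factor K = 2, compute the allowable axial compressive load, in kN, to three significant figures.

Buckling occurs about the weak axis: I_min = h·b³/12 = 240×86.1³/12 = 1.277×10^7 mm⁴ (b = 86.1 mm is the smaller dimension).
Effective length L_e = KL = 2×3.22 m = 6440 mm.
Euler critical load P_cr = π²EI/L_e² = π²×204000×1.277×10^7/6440² = 619700 N.
P_allow = P_cr/n = 619700/2.5 = 247900 N.

P_allow = 248 kN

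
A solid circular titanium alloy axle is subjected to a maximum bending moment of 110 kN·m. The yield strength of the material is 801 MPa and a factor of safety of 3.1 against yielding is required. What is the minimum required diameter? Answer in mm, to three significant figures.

σ_allow = 801/3.1 = 258.4 MPa.
For a solid circular section σ = 32M/(πd³), so d³ = 32M/(π σ_allow) = 32×1.1000×10^8/(π×258.4) = 4.336×10^6 mm³.
d = 163.1 mm.

d = 163 mm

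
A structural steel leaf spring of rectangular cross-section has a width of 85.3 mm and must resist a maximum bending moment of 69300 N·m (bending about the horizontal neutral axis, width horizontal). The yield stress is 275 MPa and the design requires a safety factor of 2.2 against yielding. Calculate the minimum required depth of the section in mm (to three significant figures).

h = 197 mm

σ_allow = 275/2.2 = 125.0 MPa.
For a rectangular section σ = 6M/(bh²), so h² = 6M/(b σ_allow) = 6×6.9300×10^7/(85.3×125.0) = 39000 mm².
h = 197.5 mm.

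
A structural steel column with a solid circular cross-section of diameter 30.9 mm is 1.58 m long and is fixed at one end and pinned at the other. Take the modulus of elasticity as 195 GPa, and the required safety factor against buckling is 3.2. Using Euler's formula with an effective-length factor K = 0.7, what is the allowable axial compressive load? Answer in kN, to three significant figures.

I = πd⁴/64 = π×30.9⁴/64 = 44750 mm⁴.
Effective length L_e = KL = 0.7×1.58 m = 1106 mm.
Euler critical load P_cr = π²EI/L_e² = π²×195000×44750/1106² = 70410 N.
P_allow = P_cr/n = 70410/3.2 = 22000 N.

P_allow = 22.0 kN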